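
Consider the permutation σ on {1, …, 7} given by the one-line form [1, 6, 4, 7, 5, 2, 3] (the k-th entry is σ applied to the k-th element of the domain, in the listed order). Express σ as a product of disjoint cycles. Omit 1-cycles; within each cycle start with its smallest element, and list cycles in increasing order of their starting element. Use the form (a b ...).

From 2: 2 → 6 → 2, closing the cycle (2 6).
Repeating from the next unused element and collecting all non-trivial cycles gives (2 6)(3 4 7).

(2 6)(3 4 7)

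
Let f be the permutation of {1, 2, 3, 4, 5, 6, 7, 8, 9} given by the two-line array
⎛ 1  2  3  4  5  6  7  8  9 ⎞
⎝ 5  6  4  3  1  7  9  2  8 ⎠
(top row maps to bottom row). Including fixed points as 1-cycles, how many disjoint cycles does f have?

The cycle decomposition is (1 5)(2 6 7 9 8)(3 4), which has 3 cycles (counting 1-cycles).

3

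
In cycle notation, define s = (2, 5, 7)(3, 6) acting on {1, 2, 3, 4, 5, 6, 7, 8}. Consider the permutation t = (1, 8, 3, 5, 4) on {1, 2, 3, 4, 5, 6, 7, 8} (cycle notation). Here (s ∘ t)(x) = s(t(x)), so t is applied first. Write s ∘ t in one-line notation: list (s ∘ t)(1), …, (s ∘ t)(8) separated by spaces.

(s ∘ t)(x) = s(t(x)). Computing each image: s(t(1)) = s(8) = 8, s(t(2)) = s(2) = 5, s(t(3)) = s(5) = 7, s(t(4)) = s(1) = 1, s(t(5)) = s(4) = 4, s(t(6)) = s(6) = 3, s(t(7)) = s(7) = 2, s(t(8)) = s(3) = 6.
Hence s ∘ t = [8 5 7 1 4 3 2 6].

8 5 7 1 4 3 2 6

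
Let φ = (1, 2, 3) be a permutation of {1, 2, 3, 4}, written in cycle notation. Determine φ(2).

3

Within (1, 2, 3), 2 ↦ 3.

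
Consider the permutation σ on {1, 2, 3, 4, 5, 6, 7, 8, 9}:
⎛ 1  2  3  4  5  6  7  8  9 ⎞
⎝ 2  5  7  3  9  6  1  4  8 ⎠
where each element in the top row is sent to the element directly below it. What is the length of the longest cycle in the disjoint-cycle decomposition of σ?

Decomposing into disjoint cycles gives (1, 2, 5, 9, 8, 4, 3, 7); the longest has length 8.

8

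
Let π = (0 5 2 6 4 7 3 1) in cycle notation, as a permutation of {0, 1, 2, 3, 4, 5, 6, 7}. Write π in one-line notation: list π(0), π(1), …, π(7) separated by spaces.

Each element maps to the next entry in its cycle (wrapping to the front): 0→5, 1→0, 2→6, 3→1, 4→7, 5→2, 6→4, 7→3.
Listing these in domain order gives 5 0 6 1 7 2 4 3.

5 0 6 1 7 2 4 3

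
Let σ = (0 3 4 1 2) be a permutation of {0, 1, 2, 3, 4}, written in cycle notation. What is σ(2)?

Within (0 3 4 1 2), 2 ↦ 0.

0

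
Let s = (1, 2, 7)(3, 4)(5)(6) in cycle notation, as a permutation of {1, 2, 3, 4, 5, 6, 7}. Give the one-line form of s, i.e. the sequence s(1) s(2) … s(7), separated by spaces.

2 7 4 3 5 6 1

Image by image: 1→2, 2→7, 3→4, 4→3, 5→5, 6→6, 7→1.
So the one-line form is 2 7 4 3 5 6 1.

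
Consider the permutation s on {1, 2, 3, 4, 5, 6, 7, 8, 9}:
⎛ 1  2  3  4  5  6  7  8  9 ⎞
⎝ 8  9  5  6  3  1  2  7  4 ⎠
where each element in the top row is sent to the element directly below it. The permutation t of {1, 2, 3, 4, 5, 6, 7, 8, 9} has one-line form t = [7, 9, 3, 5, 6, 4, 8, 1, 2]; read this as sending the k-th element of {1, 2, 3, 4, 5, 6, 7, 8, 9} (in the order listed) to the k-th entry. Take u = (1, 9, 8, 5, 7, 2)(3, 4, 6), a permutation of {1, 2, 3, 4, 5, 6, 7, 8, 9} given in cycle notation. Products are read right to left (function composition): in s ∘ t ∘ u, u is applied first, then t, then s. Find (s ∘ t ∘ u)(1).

Apply the permutations in order: u(1) = 9, then t(9) = 2, then s(2) = 9. So (s ∘ t ∘ u)(1) = 9.

9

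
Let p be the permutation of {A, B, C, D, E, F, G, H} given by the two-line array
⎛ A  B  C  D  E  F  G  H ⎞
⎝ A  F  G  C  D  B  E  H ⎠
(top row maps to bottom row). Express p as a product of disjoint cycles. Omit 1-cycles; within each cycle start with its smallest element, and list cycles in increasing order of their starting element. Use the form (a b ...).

From B: B → F → B, closing the cycle (B F).
Continuing from each remaining unvisited element yields (B F)(C G E D).

(B F)(C G E D)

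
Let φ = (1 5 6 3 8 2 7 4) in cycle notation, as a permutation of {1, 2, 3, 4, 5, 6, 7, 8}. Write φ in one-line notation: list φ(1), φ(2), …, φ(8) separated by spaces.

5 7 8 1 6 3 4 2

Image by image: 1↦5, 2↦7, 3↦8, 4↦1, 5↦6, 6↦3, 7↦4, 8↦2.
So the one-line form is 5 7 8 1 6 3 4 2.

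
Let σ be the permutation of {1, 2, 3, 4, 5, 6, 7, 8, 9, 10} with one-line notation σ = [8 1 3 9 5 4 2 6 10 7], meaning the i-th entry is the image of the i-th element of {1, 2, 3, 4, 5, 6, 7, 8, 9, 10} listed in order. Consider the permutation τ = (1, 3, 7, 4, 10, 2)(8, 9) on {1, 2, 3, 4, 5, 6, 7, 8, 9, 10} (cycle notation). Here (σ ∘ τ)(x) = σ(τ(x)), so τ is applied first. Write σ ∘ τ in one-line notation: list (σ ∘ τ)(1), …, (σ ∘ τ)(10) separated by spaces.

Chase each element through τ then σ: 1 → 3 → 3; 2 → 1 → 8; 3 → 7 → 2; 4 → 10 → 7; 5 → 5 → 5; 6 → 6 → 4; 7 → 4 → 9; 8 → 9 → 10; 9 → 8 → 6; 10 → 2 → 1.
Collecting the images, σ ∘ τ = [3 8 2 7 5 4 9 10 6 1].

3 8 2 7 5 4 9 10 6 1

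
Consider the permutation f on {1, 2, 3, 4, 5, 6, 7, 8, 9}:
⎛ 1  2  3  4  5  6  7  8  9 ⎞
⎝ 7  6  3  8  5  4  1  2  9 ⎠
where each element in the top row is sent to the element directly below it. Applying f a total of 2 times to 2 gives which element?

Tracing 2 → 6 → … returns to 2 after 4 steps, so 2 lies in a 4-cycle (2 6 4 8).
Advancing 2 steps from 2: 2 → 6 → 4.

4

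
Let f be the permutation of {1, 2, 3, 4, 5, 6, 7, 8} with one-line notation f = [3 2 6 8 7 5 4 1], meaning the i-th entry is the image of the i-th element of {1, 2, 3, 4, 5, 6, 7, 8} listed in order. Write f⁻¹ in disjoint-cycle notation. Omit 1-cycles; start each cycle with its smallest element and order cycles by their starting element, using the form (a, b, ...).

The cycle decomposition of f is (1, 3, 6, 5, 7, 4, 8).
The inverse reverses every cycle; in canonical form, f⁻¹ = (1, 8, 4, 7, 5, 6, 3).

(1, 8, 4, 7, 5, 6, 3)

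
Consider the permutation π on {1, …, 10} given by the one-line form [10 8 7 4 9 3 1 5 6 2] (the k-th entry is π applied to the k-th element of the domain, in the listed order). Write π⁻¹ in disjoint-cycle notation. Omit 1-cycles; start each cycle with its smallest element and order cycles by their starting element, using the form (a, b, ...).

The cycle decomposition of π is (1, 10, 2, 8, 5, 9, 6, 3, 7).
Reversing each cycle (and rotating so the smallest element leads) gives π⁻¹ = (1, 7, 3, 6, 9, 5, 8, 2, 10).

(1, 7, 3, 6, 9, 5, 8, 2, 10)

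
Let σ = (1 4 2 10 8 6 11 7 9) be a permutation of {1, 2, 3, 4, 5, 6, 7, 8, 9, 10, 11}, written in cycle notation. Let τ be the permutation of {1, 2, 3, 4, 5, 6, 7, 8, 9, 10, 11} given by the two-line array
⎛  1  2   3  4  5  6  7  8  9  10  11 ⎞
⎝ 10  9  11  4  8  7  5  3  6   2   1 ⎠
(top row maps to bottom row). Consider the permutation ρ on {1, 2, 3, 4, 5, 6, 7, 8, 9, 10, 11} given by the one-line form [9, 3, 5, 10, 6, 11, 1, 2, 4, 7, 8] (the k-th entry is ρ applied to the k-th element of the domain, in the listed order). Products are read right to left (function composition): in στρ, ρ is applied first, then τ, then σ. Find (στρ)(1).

Chase 1: ρ(1) = 9; τ(9) = 6; σ(6) = 11. Hence (στρ)(1) = 11.

11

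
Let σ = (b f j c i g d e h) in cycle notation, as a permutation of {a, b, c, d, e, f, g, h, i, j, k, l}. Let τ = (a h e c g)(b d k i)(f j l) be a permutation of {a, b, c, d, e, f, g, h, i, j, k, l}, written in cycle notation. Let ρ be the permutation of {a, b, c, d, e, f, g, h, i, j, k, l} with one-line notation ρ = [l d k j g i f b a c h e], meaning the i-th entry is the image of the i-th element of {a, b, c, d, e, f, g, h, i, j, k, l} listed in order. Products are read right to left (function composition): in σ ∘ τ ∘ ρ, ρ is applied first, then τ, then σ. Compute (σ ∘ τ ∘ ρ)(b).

k

Chase b: ρ(b) = d; τ(d) = k; σ(k) = k. Hence (σ ∘ τ ∘ ρ)(b) = k.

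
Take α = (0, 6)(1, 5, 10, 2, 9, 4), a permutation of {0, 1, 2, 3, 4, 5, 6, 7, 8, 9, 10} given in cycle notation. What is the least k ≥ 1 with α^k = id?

The disjoint cycles have lengths 6, 2, 1, 1, 1.
Since disjoint cycles commute, ord(α) = lcm(6, 2) = 6.

6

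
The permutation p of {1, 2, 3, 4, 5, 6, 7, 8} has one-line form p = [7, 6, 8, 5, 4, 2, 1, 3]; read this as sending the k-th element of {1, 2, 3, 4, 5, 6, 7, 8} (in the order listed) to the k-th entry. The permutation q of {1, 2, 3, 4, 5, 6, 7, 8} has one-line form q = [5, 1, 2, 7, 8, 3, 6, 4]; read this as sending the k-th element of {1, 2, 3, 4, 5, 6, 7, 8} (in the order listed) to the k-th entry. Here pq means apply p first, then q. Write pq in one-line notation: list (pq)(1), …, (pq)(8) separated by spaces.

6 3 4 8 7 1 5 2

(pq)(x) = q(p(x)). Computing each image: q(p(1)) = q(7) = 6, q(p(2)) = q(6) = 3, q(p(3)) = q(8) = 4, q(p(4)) = q(5) = 8, q(p(5)) = q(4) = 7, q(p(6)) = q(2) = 1, q(p(7)) = q(1) = 5, q(p(8)) = q(3) = 2.
Hence pq = [6 3 4 8 7 1 5 2].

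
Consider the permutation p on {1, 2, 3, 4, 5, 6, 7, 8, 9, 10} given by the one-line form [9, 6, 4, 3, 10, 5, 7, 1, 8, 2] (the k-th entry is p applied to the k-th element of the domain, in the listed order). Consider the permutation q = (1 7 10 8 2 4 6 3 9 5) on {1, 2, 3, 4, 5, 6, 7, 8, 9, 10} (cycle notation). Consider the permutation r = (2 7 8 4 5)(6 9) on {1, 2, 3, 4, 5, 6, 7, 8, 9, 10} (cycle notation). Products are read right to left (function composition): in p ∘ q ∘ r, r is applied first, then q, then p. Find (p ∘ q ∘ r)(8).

Apply the permutations in order: r(8) = 4, then q(4) = 6, then p(6) = 5. So (p ∘ q ∘ r)(8) = 5.

5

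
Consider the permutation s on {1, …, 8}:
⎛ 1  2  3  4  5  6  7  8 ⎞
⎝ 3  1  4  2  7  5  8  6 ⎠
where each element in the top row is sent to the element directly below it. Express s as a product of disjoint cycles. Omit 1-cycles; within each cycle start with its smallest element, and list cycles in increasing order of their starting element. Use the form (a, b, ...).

Iterating s from 1 gives 1 → 3 → 4 → 2 → 1; that is the 4-cycle (1, 3, 4, 2).
Continuing from each remaining unvisited element yields (1, 3, 4, 2)(5, 7, 8, 6).

(1, 3, 4, 2)(5, 7, 8, 6)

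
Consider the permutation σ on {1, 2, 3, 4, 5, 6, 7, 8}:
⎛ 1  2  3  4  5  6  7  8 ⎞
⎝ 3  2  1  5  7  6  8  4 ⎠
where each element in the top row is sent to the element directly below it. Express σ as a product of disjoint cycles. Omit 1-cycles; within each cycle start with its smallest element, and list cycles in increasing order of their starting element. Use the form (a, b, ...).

(1, 3)(4, 5, 7, 8)

Start at 1 and follow images: 1 → 3 → 1, giving the cycle (1, 3).
Continuing from each remaining unvisited element yields (1, 3)(4, 5, 7, 8).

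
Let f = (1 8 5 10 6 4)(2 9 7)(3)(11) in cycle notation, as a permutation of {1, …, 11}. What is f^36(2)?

2 lies in the 3-cycle (2 9 7).
Powers repeat with period 3 on this cycle, and 36 mod 3 = 0, so f^36(2) = f^0(2).
So f^36(2) = 2.

2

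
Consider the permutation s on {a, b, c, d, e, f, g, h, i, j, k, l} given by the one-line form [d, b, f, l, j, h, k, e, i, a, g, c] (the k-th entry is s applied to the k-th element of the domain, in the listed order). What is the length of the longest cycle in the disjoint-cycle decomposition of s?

8

Decomposing into disjoint cycles gives (a d l c f h e j)(g k); the longest has length 8.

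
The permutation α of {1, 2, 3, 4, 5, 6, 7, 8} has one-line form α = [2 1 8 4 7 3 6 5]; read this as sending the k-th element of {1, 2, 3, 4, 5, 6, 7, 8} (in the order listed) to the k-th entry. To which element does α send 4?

4

4 is element number 4 of the domain, and entry number 4 of the one-line form is 4, so α(4) = 4.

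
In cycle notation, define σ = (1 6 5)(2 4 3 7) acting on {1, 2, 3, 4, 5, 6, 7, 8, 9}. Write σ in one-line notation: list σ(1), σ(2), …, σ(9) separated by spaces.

6 4 7 3 1 5 2 8 9

Image by image: 1→6, 2→4, 3→7, 4→3, 5→1, 6→5, 7→2, 8→8, 9→9.
So the one-line form is 6 4 7 3 1 5 2 8 9.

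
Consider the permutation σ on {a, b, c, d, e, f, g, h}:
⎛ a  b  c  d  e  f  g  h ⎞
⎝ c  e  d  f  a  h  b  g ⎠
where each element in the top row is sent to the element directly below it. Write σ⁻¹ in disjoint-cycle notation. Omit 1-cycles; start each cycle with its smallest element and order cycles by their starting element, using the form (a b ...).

The cycle decomposition of σ is (a c d f h g b e).
The inverse reverses every cycle; in canonical form, σ⁻¹ = (a e b g h f d c).

(a e b g h f d c)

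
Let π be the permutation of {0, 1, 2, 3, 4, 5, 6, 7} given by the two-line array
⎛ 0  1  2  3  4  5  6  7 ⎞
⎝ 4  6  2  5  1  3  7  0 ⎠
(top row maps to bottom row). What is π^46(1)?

6

Tracing 1 → 6 → … returns to 1 after 5 steps, so 1 lies in a 5-cycle (0, 4, 1, 6, 7).
Powers repeat with period 5 on this cycle, and 46 mod 5 = 1, so π^46(1) = π^1(1).
Advancing 1 step from 1: 1 → 6.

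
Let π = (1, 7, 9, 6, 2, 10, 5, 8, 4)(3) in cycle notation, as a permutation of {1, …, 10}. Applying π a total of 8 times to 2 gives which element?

2 lies in the 9-cycle (1, 7, 9, 6, 2, 10, 5, 8, 4).
Advancing 8 steps from 2: 2 → 10 → 5 → 8 → 4 → 1 → 7 → 9 → 6.

6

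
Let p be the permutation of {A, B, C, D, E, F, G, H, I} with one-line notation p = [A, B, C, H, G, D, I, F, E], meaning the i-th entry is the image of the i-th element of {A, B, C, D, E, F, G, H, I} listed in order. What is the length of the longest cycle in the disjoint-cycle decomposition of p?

3

Decomposing into disjoint cycles gives (D, H, F)(E, G, I); the longest has length 3.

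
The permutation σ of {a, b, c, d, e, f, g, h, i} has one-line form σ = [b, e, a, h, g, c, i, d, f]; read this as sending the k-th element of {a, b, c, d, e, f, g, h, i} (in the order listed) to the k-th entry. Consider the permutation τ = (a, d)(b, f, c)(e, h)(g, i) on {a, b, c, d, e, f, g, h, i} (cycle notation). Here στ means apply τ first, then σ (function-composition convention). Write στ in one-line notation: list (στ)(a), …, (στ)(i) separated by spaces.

h c e b d a f g i

(στ)(x) = σ(τ(x)). Computing each image: σ(τ(a)) = σ(d) = h, σ(τ(b)) = σ(f) = c, σ(τ(c)) = σ(b) = e, σ(τ(d)) = σ(a) = b, σ(τ(e)) = σ(h) = d, σ(τ(f)) = σ(c) = a, σ(τ(g)) = σ(i) = f, σ(τ(h)) = σ(e) = g, σ(τ(i)) = σ(g) = i.
Hence στ = [h c e b d a f g i].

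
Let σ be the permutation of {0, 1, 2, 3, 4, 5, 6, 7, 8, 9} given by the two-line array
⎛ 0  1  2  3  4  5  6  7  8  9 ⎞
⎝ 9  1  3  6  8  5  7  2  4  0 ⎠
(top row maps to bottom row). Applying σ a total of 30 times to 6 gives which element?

Tracing 6 → 7 → … returns to 6 after 4 steps, so 6 lies in a 4-cycle (2, 3, 6, 7).
Powers repeat with period 4 on this cycle, and 30 mod 4 = 2, so σ^30(6) = σ^2(6).
Advancing 2 steps from 6: 6 → 7 → 2.

2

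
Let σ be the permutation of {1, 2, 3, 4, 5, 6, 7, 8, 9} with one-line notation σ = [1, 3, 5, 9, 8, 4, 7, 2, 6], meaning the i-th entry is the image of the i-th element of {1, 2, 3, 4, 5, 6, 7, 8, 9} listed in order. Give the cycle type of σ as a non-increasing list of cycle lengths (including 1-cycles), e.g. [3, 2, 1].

The disjoint cycles are (1)(2, 3, 5, 8)(4, 9, 6)(7), with lengths 4, 3, 1, 1 in non-increasing order.

[4, 3, 1, 1]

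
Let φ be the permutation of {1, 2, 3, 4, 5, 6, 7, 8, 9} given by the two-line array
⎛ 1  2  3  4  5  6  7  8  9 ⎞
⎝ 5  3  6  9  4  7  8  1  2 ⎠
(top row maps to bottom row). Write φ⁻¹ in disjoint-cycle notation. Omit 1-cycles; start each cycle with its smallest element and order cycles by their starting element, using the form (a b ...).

(1 8 7 6 3 2 9 4 5)

First write φ in disjoint cycles: (1 5 4 9 2 3 6 7 8).
The inverse reverses every cycle; in canonical form, φ⁻¹ = (1 8 7 6 3 2 9 4 5).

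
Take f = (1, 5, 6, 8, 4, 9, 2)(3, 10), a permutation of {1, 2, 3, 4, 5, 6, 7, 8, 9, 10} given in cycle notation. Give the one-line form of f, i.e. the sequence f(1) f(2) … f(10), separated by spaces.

5 1 10 9 6 8 7 4 2 3

Reading each image from the cycles: 1→5, 2→1, 3→10, 4→9, 5→6, 6→8, 7→7, 8→4, 9→2, 10→3.
Listing these in domain order gives 5 1 10 9 6 8 7 4 2 3.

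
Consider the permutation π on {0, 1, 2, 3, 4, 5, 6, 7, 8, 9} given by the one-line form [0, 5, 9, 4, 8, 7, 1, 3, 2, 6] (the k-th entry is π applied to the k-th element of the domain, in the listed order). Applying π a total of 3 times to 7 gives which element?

Tracing 7 → 3 → … returns to 7 after 9 steps, so 7 lies in a 9-cycle (1, 5, 7, 3, 4, 8, 2, 9, 6).
Stepping 3 places around the cycle: 7 → 3 → 4 → 8.

8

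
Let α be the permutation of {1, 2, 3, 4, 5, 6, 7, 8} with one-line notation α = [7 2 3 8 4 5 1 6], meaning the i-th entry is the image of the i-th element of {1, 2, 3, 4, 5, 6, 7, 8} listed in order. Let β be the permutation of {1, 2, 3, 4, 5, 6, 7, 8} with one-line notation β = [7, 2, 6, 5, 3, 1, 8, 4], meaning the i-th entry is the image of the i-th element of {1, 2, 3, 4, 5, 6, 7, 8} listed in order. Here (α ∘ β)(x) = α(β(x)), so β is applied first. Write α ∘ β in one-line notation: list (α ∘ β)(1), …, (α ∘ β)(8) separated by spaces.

(α ∘ β)(x) = α(β(x)). Computing each image: α(β(1)) = α(7) = 1, α(β(2)) = α(2) = 2, α(β(3)) = α(6) = 5, α(β(4)) = α(5) = 4, α(β(5)) = α(3) = 3, α(β(6)) = α(1) = 7, α(β(7)) = α(8) = 6, α(β(8)) = α(4) = 8.
Hence α ∘ β = [1 2 5 4 3 7 6 8].

1 2 5 4 3 7 6 8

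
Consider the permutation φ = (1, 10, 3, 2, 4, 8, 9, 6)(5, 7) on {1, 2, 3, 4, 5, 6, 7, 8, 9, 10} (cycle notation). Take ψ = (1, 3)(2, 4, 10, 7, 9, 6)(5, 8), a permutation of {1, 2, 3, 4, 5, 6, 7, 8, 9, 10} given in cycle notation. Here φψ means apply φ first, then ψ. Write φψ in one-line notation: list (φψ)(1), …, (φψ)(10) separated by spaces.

(φψ)(x) = ψ(φ(x)). Computing each image: ψ(φ(1)) = ψ(10) = 7, ψ(φ(2)) = ψ(4) = 10, ψ(φ(3)) = ψ(2) = 4, ψ(φ(4)) = ψ(8) = 5, ψ(φ(5)) = ψ(7) = 9, ψ(φ(6)) = ψ(1) = 3, ψ(φ(7)) = ψ(5) = 8, ψ(φ(8)) = ψ(9) = 6, ψ(φ(9)) = ψ(6) = 2, ψ(φ(10)) = ψ(3) = 1.
Hence φψ = [7 10 4 5 9 3 8 6 2 1].

7 10 4 5 9 3 8 6 2 1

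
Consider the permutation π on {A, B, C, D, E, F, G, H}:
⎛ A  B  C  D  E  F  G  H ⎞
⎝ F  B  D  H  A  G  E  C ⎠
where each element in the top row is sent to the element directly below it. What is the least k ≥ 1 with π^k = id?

12

Writing π as disjoint cycles, the cycle lengths are 4, 3, 1.
Since disjoint cycles commute, ord(π) = lcm(4, 3) = 12.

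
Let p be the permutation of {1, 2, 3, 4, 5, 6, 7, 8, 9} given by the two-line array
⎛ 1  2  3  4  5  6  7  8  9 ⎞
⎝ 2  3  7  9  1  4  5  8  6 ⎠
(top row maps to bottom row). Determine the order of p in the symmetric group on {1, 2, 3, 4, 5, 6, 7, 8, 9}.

15

Writing p as disjoint cycles, the cycle lengths are 5, 3, 1.
The order is lcm(5, 3) = 15.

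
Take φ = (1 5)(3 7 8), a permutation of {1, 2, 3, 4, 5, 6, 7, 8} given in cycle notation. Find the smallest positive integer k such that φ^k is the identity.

6

The cycle type of φ is (3, 2, 1, 1, 1).
Since disjoint cycles commute, ord(φ) = lcm(3, 2) = 6.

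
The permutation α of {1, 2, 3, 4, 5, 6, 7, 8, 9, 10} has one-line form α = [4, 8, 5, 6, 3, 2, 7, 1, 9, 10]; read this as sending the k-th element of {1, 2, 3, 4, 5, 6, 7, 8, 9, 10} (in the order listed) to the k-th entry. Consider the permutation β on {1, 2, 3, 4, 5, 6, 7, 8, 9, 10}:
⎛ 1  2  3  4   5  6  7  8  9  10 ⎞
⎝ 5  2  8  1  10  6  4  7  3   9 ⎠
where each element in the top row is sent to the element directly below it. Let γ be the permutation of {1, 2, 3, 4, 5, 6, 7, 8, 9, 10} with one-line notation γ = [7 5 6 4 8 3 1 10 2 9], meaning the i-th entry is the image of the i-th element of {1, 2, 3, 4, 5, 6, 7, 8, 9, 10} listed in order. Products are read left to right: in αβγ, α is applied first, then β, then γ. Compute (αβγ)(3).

Apply the permutations in order: α(3) = 5, then β(5) = 10, then γ(10) = 9. So (αβγ)(3) = 9.

9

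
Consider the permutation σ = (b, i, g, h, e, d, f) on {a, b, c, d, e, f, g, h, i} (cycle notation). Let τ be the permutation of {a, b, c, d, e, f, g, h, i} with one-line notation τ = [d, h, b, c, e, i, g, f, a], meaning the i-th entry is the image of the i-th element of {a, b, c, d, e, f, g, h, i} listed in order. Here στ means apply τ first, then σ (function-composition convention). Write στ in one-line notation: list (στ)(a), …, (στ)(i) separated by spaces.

(στ)(x) = σ(τ(x)). Computing each image: σ(τ(a)) = σ(d) = f, σ(τ(b)) = σ(h) = e, σ(τ(c)) = σ(b) = i, σ(τ(d)) = σ(c) = c, σ(τ(e)) = σ(e) = d, σ(τ(f)) = σ(i) = g, σ(τ(g)) = σ(g) = h, σ(τ(h)) = σ(f) = b, σ(τ(i)) = σ(a) = a.
Hence στ = [f e i c d g h b a].

f e i c d g h b a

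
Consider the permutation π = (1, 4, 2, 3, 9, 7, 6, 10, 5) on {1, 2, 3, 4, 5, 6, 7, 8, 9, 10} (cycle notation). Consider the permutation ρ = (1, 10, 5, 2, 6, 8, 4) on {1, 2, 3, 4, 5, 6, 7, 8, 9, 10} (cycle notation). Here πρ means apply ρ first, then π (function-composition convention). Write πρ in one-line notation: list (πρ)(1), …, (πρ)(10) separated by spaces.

For each element, apply ρ then π: 1 → 10 → 5; 2 → 6 → 10; 3 → 3 → 9; 4 → 1 → 4; 5 → 2 → 3; 6 → 8 → 8; 7 → 7 → 6; 8 → 4 → 2; 9 → 9 → 7; 10 → 5 → 1.
So πρ in one-line form is 5 10 9 4 3 8 6 2 7 1.

5 10 9 4 3 8 6 2 7 1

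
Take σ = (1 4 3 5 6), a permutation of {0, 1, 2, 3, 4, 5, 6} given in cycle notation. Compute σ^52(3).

6

3 lies in the 5-cycle (1 4 3 5 6).
Since the cycle has length 5, σ^52 acts on it the same as σ^2 (52 mod 5 = 2).
Advancing 2 steps from 3: 3 → 5 → 6.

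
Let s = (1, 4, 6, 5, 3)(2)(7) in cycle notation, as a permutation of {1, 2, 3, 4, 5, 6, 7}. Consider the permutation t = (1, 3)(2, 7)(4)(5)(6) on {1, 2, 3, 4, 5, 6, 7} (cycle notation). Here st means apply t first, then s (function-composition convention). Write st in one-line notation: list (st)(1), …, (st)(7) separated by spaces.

1 7 4 6 3 5 2

(st)(x) = s(t(x)). Computing each image: s(t(1)) = s(3) = 1, s(t(2)) = s(7) = 7, s(t(3)) = s(1) = 4, s(t(4)) = s(4) = 6, s(t(5)) = s(5) = 3, s(t(6)) = s(6) = 5, s(t(7)) = s(2) = 2.
Hence st = [1 7 4 6 3 5 2].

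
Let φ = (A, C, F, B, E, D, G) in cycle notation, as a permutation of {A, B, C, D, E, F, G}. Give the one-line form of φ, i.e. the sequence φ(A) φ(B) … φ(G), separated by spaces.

Reading each image from the cycles: A→C, B→E, C→F, D→G, E→D, F→B, G→A.
So the one-line form is C E F G D B A.

C E F G D B A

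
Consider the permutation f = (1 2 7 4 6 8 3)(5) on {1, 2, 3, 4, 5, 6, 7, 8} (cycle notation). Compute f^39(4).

1

4 lies in the 7-cycle (1 2 7 4 6 8 3).
Since the cycle has length 7, f^39 acts on it the same as f^4 (39 mod 7 = 4).
Stepping 4 places around the cycle: 4 → 6 → 8 → 3 → 1.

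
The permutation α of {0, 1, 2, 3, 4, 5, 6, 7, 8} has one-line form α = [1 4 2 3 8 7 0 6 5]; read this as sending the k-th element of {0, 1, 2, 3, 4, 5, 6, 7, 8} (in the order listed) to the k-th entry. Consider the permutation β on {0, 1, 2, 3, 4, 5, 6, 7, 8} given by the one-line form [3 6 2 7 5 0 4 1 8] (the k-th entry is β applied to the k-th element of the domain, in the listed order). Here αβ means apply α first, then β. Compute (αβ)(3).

(αβ)(3) = β(α(3)). α(3) = 3, then β(3) = 7. So (αβ)(3) = 7.

7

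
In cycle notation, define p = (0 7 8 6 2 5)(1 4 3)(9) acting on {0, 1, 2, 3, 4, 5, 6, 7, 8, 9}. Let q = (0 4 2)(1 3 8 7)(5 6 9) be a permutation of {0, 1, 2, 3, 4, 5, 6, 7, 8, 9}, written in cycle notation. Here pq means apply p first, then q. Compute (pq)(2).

First apply p: p(2) = 5, then q(5) = 6. Thus (pq)(2) = 6.

6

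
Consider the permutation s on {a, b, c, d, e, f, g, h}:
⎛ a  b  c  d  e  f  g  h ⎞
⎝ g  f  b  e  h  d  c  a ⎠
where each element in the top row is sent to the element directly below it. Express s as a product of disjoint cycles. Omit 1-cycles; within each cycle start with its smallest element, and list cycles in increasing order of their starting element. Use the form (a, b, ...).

(a, g, c, b, f, d, e, h)

Start at a and follow images: a → g → c → b → f → d → e → h → a, giving the cycle (a, g, c, b, f, d, e, h).
Continuing from each remaining unvisited element yields (a, g, c, b, f, d, e, h).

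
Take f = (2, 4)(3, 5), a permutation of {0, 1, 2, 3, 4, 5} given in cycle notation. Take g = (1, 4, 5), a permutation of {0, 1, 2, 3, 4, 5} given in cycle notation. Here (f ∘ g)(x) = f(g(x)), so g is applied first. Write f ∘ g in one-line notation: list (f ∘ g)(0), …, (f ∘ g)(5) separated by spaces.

For each element, apply g then f: 0 → 0 → 0; 1 → 4 → 2; 2 → 2 → 4; 3 → 3 → 5; 4 → 5 → 3; 5 → 1 → 1.
Collecting the images, f ∘ g = [0 2 4 5 3 1].

0 2 4 5 3 1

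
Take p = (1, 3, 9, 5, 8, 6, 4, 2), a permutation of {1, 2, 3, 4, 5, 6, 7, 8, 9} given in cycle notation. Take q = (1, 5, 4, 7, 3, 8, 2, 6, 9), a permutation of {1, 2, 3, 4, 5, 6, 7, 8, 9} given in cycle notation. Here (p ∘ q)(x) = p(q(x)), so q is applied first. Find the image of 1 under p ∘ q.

q(1) = 5, then p(5) = 8; composing gives (p ∘ q)(1) = 8.

8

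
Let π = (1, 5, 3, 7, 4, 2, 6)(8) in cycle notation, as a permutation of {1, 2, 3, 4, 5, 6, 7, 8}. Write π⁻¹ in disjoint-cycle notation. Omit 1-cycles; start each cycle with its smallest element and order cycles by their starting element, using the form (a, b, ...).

(1, 6, 2, 4, 7, 3, 5)

Inverting a permutation written in cycle notation just reverses the order within every cycle.
Reversing each cycle of π and rotating so the smallest element leads gives (1, 6, 2, 4, 7, 3, 5).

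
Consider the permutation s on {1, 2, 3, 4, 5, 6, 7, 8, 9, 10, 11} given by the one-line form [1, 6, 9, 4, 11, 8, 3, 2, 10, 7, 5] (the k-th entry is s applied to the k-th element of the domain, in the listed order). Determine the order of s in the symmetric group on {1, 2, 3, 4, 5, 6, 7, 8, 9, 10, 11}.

12

Decomposing into disjoint cycles gives cycle lengths 4, 3, 2, 1, 1.
Since disjoint cycles commute, ord(s) = lcm(4, 3, 2) = 12.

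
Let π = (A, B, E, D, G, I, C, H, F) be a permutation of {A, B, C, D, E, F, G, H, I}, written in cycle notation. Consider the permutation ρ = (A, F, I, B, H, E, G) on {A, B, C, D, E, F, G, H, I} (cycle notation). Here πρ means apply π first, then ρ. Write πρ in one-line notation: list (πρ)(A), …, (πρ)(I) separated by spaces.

For each element, apply π then ρ: A → B → H; B → E → G; C → H → E; D → G → A; E → D → D; F → A → F; G → I → B; H → F → I; I → C → C.
Collecting the images, πρ = [H G E A D F B I C].

H G E A D F B I C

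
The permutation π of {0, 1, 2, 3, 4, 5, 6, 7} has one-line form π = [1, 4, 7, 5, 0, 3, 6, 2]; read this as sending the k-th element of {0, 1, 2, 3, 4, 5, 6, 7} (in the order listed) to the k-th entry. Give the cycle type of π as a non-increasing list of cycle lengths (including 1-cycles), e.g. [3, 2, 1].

[3, 2, 2, 1]

The disjoint cycles are (0 1 4)(2 7)(3 5)(6), with lengths 3, 2, 2, 1 in non-increasing order.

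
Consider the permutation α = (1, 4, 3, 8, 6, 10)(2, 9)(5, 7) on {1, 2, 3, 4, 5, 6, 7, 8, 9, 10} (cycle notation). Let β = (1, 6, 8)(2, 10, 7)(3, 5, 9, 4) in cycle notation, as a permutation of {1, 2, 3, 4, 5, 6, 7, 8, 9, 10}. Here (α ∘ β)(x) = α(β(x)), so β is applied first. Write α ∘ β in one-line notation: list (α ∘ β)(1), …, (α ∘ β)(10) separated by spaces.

10 1 7 8 2 6 9 4 3 5

(α ∘ β)(x) = α(β(x)). Computing each image: α(β(1)) = α(6) = 10, α(β(2)) = α(10) = 1, α(β(3)) = α(5) = 7, α(β(4)) = α(3) = 8, α(β(5)) = α(9) = 2, α(β(6)) = α(8) = 6, α(β(7)) = α(2) = 9, α(β(8)) = α(1) = 4, α(β(9)) = α(4) = 3, α(β(10)) = α(7) = 5.
Hence α ∘ β = [10 1 7 8 2 6 9 4 3 5].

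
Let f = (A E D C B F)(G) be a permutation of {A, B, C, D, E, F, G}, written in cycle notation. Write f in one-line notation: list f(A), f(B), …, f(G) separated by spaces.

Image by image: A→E, B→F, C→B, D→C, E→D, F→A, G→G.
So the one-line form is E F B C D A G.

E F B C D A G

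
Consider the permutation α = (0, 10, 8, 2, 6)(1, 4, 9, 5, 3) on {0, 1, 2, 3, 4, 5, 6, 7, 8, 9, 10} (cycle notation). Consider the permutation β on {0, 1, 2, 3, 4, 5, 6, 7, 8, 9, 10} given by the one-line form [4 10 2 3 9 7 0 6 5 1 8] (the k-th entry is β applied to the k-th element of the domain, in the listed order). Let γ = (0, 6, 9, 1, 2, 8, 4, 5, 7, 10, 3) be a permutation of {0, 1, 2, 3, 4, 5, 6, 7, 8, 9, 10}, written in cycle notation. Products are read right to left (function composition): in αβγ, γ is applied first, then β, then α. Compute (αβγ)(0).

10

(αβγ)(0) = α(β(γ(0))). γ(0) = 6, then β(6) = 0, then α(0) = 10, so the result is 10.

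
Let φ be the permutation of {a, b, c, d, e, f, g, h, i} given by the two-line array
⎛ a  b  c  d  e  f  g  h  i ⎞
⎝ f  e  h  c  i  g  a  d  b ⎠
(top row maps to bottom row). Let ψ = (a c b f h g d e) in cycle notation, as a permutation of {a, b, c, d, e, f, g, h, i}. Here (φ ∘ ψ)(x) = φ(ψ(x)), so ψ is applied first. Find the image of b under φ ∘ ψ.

(φ ∘ ψ)(b) = φ(ψ(b)). ψ(b) = f, then φ(f) = g. So (φ ∘ ψ)(b) = g.

g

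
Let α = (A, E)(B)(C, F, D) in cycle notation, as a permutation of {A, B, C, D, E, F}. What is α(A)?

In the cycle (A, E), A is followed by E, so α(A) = E.

E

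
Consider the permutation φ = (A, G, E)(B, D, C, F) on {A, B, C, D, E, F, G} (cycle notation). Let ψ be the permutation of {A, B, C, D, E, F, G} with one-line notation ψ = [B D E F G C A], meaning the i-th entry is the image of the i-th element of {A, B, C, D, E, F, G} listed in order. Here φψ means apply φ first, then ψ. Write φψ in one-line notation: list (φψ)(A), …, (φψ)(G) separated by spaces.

A F C E B D G

For each element, apply φ then ψ: A → G → A; B → D → F; C → F → C; D → C → E; E → A → B; F → B → D; G → E → G.
Collecting the images, φψ = [A F C E B D G].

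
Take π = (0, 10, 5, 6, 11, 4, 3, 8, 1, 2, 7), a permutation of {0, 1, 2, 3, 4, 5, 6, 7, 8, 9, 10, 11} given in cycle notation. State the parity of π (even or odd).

The cycle lengths are 11, 1.
A cycle of length ℓ contributes ℓ−1 transpositions, so π is a product of 10 transpositions — even.

even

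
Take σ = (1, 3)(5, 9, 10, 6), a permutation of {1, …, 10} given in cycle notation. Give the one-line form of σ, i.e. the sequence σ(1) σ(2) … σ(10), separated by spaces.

Each element maps to the next entry in its cycle (wrapping to the front): 1↦3, 2↦2, 3↦1, 4↦4, 5↦9, 6↦5, 7↦7, 8↦8, 9↦10, 10↦6.
So the one-line form is 3 2 1 4 9 5 7 8 10 6.

3 2 1 4 9 5 7 8 10 6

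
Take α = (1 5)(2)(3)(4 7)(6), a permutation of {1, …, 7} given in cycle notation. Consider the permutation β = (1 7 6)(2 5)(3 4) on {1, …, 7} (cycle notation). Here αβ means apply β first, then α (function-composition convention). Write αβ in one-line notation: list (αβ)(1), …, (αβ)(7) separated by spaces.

For each element, apply β then α: 1 → 7 → 4; 2 → 5 → 1; 3 → 4 → 7; 4 → 3 → 3; 5 → 2 → 2; 6 → 1 → 5; 7 → 6 → 6.
Collecting the images, αβ = [4 1 7 3 2 5 6].

4 1 7 3 2 5 6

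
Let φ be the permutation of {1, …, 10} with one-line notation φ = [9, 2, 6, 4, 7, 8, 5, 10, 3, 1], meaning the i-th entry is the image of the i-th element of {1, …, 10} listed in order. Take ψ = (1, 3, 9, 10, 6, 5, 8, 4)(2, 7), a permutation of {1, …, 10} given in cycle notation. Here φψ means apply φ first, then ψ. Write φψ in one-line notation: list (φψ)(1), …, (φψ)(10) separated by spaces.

(φψ)(x) = ψ(φ(x)). Computing each image: ψ(φ(1)) = ψ(9) = 10, ψ(φ(2)) = ψ(2) = 7, ψ(φ(3)) = ψ(6) = 5, ψ(φ(4)) = ψ(4) = 1, ψ(φ(5)) = ψ(7) = 2, ψ(φ(6)) = ψ(8) = 4, ψ(φ(7)) = ψ(5) = 8, ψ(φ(8)) = ψ(10) = 6, ψ(φ(9)) = ψ(3) = 9, ψ(φ(10)) = ψ(1) = 3.
Hence φψ = [10 7 5 1 2 4 8 6 9 3].

10 7 5 1 2 4 8 6 9 3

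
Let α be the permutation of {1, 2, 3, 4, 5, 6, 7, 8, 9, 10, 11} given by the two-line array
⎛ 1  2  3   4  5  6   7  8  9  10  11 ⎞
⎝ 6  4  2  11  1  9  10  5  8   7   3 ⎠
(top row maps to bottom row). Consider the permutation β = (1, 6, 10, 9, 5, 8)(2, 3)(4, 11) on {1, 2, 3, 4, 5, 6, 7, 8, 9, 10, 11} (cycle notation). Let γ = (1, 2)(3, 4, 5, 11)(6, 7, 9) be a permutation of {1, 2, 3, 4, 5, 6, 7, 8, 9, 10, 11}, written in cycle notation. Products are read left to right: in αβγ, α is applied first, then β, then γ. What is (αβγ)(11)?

(αβγ)(11) = γ(β(α(11))). α(11) = 3, then β(3) = 2, then γ(2) = 1, so the result is 1.

1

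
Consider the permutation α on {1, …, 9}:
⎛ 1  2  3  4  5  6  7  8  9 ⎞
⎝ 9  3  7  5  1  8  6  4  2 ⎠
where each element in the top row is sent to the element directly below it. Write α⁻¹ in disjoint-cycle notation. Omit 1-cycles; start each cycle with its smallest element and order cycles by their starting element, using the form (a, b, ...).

(1, 5, 4, 8, 6, 7, 3, 2, 9)

The cycle decomposition of α is (1, 9, 2, 3, 7, 6, 8, 4, 5).
Reversing each cycle (and rotating so the smallest element leads) gives α⁻¹ = (1, 5, 4, 8, 6, 7, 3, 2, 9).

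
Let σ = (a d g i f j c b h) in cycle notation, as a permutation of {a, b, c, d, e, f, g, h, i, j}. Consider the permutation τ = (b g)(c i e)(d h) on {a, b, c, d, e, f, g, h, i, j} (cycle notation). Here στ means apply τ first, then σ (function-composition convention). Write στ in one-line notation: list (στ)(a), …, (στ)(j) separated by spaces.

d i f a b j h g e c

(στ)(x) = σ(τ(x)). Computing each image: σ(τ(a)) = σ(a) = d, σ(τ(b)) = σ(g) = i, σ(τ(c)) = σ(i) = f, σ(τ(d)) = σ(h) = a, σ(τ(e)) = σ(c) = b, σ(τ(f)) = σ(f) = j, σ(τ(g)) = σ(b) = h, σ(τ(h)) = σ(d) = g, σ(τ(i)) = σ(e) = e, σ(τ(j)) = σ(j) = c.
Hence στ = [d i f a b j h g e c].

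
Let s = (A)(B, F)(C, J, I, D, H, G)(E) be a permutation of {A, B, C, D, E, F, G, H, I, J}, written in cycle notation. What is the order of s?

The cycle type of s is (6, 2, 1, 1).
The order of s is the least common multiple of its cycle lengths: lcm(6, 2) = 6.

6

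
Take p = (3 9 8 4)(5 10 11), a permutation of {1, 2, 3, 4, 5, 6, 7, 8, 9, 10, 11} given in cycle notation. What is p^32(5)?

11

5 lies in the 3-cycle (5 10 11).
Since the cycle has length 3, p^32 acts on it the same as p^2 (32 mod 3 = 2).
Stepping 2 places around the cycle: 5 → 10 → 11.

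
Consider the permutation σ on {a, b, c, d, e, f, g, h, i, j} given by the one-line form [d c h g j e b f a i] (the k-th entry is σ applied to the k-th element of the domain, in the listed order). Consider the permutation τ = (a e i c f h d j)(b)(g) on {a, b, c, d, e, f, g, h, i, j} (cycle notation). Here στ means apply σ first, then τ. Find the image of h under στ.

σ(h) = f, then τ(f) = h; composing gives (στ)(h) = h.

h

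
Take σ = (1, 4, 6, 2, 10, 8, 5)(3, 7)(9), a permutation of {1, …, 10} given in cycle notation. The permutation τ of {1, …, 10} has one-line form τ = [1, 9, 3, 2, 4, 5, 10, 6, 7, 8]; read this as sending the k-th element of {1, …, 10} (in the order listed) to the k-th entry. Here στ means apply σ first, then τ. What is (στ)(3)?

σ(3) = 7, then τ(7) = 10; composing gives (στ)(3) = 10.

10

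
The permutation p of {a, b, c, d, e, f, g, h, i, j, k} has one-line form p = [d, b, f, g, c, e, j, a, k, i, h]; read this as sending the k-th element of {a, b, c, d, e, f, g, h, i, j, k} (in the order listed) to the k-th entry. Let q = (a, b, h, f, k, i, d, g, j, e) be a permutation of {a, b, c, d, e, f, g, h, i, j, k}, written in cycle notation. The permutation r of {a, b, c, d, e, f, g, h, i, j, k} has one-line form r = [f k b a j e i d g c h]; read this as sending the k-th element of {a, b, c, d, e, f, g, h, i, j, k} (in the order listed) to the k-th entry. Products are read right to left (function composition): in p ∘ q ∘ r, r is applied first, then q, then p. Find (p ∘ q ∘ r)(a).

Apply the permutations in order: r(a) = f, then q(f) = k, then p(k) = h. So (p ∘ q ∘ r)(a) = h.

h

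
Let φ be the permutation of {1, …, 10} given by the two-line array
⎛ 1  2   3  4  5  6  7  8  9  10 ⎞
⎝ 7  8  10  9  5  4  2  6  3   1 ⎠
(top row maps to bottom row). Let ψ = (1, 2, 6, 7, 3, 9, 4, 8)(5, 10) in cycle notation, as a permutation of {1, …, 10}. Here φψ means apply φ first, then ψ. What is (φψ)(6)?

(φψ)(6) = ψ(φ(6)). φ(6) = 4, then ψ(4) = 8. So (φψ)(6) = 8.

8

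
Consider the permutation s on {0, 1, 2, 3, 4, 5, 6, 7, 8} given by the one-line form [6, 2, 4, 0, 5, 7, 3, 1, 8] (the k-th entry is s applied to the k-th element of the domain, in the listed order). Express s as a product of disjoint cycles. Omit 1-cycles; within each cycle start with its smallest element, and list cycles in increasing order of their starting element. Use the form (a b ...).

(0 6 3)(1 2 4 5 7)

Iterating s from 0 gives 0 → 6 → 3 → 0; that is the 3-cycle (0 6 3).
Continuing from each remaining unvisited element yields (0 6 3)(1 2 4 5 7).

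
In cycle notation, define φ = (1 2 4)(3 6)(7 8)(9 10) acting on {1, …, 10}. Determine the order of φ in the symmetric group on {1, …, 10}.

The disjoint cycles have lengths 3, 2, 2, 2, 1.
Since disjoint cycles commute, ord(φ) = lcm(3, 2, 2, 2) = 6.

6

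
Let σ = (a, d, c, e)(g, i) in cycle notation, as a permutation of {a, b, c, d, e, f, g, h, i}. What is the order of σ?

The cycle type of σ is (4, 2, 1, 1, 1).
The order of σ is the least common multiple of its cycle lengths: lcm(4, 2) = 4.

4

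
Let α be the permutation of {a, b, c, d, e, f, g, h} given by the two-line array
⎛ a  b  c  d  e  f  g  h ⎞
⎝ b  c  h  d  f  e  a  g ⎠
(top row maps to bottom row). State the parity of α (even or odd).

odd

In disjoint-cycle form the cycle lengths are 5, 2, 1.
A cycle is odd iff its length is even; α has 1 even-length cycle, so sgn(α) = (−1)^1 and α is odd.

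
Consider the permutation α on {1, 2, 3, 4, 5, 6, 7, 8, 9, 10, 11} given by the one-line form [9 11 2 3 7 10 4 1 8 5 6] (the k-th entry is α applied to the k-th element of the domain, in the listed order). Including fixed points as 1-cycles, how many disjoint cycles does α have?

2

The cycle decomposition is (1, 9, 8)(2, 11, 6, 10, 5, 7, 4, 3), which has 2 cycles (counting 1-cycles).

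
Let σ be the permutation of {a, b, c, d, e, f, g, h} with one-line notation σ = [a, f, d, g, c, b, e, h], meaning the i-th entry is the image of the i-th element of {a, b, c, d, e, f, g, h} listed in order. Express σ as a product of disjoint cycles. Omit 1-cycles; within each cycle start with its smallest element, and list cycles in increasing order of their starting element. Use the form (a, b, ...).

(b, f)(c, d, g, e)

From b: b → f → b, closing the cycle (b, f).
Continuing from each remaining unvisited element yields (b, f)(c, d, g, e).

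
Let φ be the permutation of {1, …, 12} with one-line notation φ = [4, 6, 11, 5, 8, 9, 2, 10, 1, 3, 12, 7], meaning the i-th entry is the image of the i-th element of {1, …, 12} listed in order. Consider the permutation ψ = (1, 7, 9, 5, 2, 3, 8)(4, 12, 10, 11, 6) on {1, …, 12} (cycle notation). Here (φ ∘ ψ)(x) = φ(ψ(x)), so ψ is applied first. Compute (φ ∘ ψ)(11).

9

ψ(11) = 6, then φ(6) = 9; composing gives (φ ∘ ψ)(11) = 9.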